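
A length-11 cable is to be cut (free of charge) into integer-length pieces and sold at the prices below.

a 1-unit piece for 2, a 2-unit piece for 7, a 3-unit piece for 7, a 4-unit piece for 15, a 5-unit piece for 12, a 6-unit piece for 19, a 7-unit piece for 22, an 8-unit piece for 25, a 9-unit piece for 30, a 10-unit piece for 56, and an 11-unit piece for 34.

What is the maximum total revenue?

58

Let R[k] be the best obtainable value from length k. For each k, try every first piece i and keep the best of price[i] + R[k−i].
R[1] = 2
R[2] = 7
R[3] = 9  (first piece 1, then R[2]=7)
R[4] = 15
R[5] = 17  (first piece 1, then R[4]=15)
R[6] = 22  (first piece 2, then R[4]=15)
R[7] = 24  (first piece 1, then R[6]=22)
R[8] = 30  (first piece 4, then R[4]=15)
R[9] = 32  (first piece 1, then R[8]=30)
R[10] = 56
R[11] = 58  (first piece 1, then R[10]=56)
One optimal cutting: 10 + 1 → 56 + 2 = 58.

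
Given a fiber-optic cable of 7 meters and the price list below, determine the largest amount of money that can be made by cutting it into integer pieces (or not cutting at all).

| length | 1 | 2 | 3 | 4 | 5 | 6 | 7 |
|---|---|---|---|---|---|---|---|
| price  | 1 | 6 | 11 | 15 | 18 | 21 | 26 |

Consider every possible first cut. best[k] is the best of p[i]+best[k−i] over all sellable i≤k.
best[1] = 1
best[2] = 6
best[3] = 11
best[4] = 15
best[5] = 18
best[6] = 22  (first piece 3, then best[3]=11)
best[7] = 26  (first piece 3, then best[4]=15)
One optimal cutting: 4 + 3 → $15 + $11 = $26.

26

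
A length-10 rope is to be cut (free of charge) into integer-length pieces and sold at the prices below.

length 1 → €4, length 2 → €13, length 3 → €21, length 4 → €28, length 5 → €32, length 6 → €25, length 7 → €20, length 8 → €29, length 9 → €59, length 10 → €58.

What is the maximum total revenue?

70

Consider every possible first cut. best[k] is the best of p[i]+best[k−i] over all sellable i≤k.
best[1] = 4
best[2] = 13
best[3] = 21
best[4] = 28
best[5] = 34  (first piece 2, then best[3]=21)
best[6] = 42  (first piece 3, then best[3]=21)
best[7] = 49  (first piece 3, then best[4]=28)
best[8] = 56  (first piece 4, then best[4]=28)
best[9] = 63  (first piece 3, then best[6]=42)
best[10] = 70  (first piece 3, then best[7]=49)
One optimal cutting: 4 + 3 + 3 → €28 + €21 + €21 = €70.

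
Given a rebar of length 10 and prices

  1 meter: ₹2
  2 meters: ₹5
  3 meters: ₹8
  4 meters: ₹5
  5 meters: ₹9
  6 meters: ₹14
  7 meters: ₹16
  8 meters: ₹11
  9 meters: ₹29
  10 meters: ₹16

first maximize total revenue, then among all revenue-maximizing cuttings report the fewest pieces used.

Let r[k] be the best obtainable value from length k. For each k, try every first piece i and keep the best of price[i] + r[k−i].
r[1] = 2
r[2] = 5
r[3] = 8
r[4] = 10  (first piece 1, then r[3]=8)
r[5] = 13  (first piece 2, then r[3]=8)
r[6] = 16  (first piece 3, then r[3]=8)
r[7] = 18  (first piece 1, then r[6]=16)
r[8] = 21  (first piece 2, then r[6]=16)
r[9] = 29
r[10] = 31  (first piece 1, then r[9]=29)
Maximum revenue is ₹31.
Now minimize piece count subject to staying optimal: for each k, pieces[k] = 1 + min over i with p[i]+r[k−i]=r[k] of pieces[k−i].
pieces[7] = 3
pieces[8] = 3
pieces[9] = 1
pieces[10] = 2

2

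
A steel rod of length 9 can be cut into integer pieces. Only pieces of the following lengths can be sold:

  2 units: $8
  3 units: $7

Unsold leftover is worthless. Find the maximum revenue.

Build r[k] bottom-up: r[k] = max over allowed piece i of (p[i] + r[k−i]).
r[1] = 0
r[2] = 8
r[3] = max(8+0, 7+0) = 8
r[4] = max(8+8, 7+0) = 16
r[5] = max(8+8, 7+8) = 16
r[6] = max(8+16, 7+8) = 24
r[7] = max(8+16, 7+16) = 24
r[8] = max(8+24, 7+16) = 32
r[9] = max(8+24, 7+24) = 32
One optimal cutting: pieces 2 + 2 + 2 + 2 with 1 unit of scrap → $32.

32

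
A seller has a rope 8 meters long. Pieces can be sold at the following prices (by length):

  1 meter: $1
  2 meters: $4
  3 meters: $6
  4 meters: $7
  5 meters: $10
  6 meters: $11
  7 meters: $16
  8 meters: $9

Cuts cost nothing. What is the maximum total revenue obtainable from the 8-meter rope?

Consider every possible first cut. best[k] is the best of p[i]+best[k−i] over all sellable i≤k.
best[1] = 1
best[2] = 4
best[3] = 6
best[4] = 8  (first piece 2, then best[2]=4)
best[5] = 10  (first piece 2, then best[3]=6)
best[6] = 12  (first piece 2, then best[4]=8)
best[7] = 16
best[8] = 17  (first piece 1, then best[7]=16)
One optimal cutting: 7 + 1 → $16 + $1 = $17.

17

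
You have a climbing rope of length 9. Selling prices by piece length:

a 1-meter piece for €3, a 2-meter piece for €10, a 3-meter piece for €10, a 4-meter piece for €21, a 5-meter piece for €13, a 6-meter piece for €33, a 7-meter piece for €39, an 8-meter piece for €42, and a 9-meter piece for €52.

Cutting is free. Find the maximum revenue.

52

Let r[k] be the best obtainable value from length k. For each k, try every first piece i and keep the best of price[i] + r[k−i].
r[1] = 3
r[2] = 10
r[3] = 13  (first piece 1, then r[2]=10)
r[4] = 21
r[5] = 24  (first piece 1, then r[4]=21)
r[6] = 33
r[7] = 39
r[8] = 43  (first piece 2, then r[6]=33)
r[9] = 52
Best is to sell the whole 9-meter piece uncut for €52.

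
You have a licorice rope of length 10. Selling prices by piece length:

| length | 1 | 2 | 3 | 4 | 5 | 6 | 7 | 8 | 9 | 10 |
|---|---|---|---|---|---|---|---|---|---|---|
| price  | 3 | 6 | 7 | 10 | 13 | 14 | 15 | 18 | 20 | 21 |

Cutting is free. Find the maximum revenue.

Build r[k] bottom-up: r[k] = max over allowed piece i of (p[i] + r[k−i]).
r[1] = 3
r[2] = 6  (first piece 1, then r[1]=3)
r[3] = 9  (first piece 1, then r[2]=6)
r[4] = 12  (first piece 1, then r[3]=9)
r[5] = 15  (first piece 1, then r[4]=12)
r[6] = 18  (first piece 1, then r[5]=15)
r[7] = 21  (first piece 1, then r[6]=18)
r[8] = 24  (first piece 1, then r[7]=21)
r[9] = 27  (first piece 1, then r[8]=24)
r[10] = 30  (first piece 1, then r[9]=27)
One optimal cutting: 1 + 1 + 1 + 1 + 1 + 1 + 1 + 1 + 1 + 1 → ¢3 + ¢3 + ¢3 + ¢3 + ¢3 + ¢3 + ¢3 + ¢3 + ¢3 + ¢3 = ¢30.

30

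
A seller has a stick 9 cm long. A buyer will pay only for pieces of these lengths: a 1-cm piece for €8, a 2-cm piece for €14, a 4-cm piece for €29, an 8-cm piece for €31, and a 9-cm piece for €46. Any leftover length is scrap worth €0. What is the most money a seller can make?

72

Let r[k] be the best obtainable value from length k. For each k, try every first piece i and keep the best of price[i] + r[k−i].
r[1] = 8
r[2] = max(8+8, 14+0) = 16
r[3] = max(8+16, 14+8) = 24
r[4] = max(8+24, 14+16, 29+0) = 32
r[5] = max(8+32, 14+24, 29+8) = 40
r[6] = max(8+40, 14+32, 29+16) = 48
r[7] = max(8+48, 14+40, 29+24) = 56
r[8] = max(8+56, 14+48, 29+32, 31+0) = 64
r[9] = max(8+64, 14+56, 29+40, 31+8, 46+0) = 72
One optimal cutting: 1 + 1 + 1 + 1 + 1 + 1 + 1 + 1 + 1 → €72.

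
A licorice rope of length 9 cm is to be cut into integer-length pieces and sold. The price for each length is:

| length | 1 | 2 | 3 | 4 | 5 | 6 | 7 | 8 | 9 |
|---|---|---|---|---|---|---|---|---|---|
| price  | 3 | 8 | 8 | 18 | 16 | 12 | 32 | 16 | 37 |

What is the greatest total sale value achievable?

40

Build best[k] bottom-up: best[k] = max over allowed piece i of (p[i] + best[k−i]).
best[1] = 3
best[2] = 8
best[3] = 11  (first piece 1, then best[2]=8)
best[4] = 18
best[5] = 21  (first piece 1, then best[4]=18)
best[6] = 26  (first piece 2, then best[4]=18)
best[7] = 32
best[8] = 36  (first piece 4, then best[4]=18)
best[9] = 40  (first piece 2, then best[7]=32)
One optimal cutting: 7 + 2 → ¢32 + ¢8 = ¢40.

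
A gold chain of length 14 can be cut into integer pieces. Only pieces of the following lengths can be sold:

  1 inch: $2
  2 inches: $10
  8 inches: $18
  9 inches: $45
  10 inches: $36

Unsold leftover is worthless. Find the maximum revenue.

70

Build r[k] bottom-up: r[k] = max over allowed piece i of (p[i] + r[k−i]).
r[1] = 2
r[2] = max(2+2, 10+0) = 10
r[3] = max(2+10, 10+2) = 12
r[4] = max(2+12, 10+10) = 20
r[5] = max(2+20, 10+12) = 22
r[6] = max(2+22, 10+20) = 30
r[7] = max(2+30, 10+22) = 32
r[8] = max(2+32, 10+30, 18+0) = 40
r[9] = max(2+40, 10+32, 18+2, 45+0) = 45
r[10] = max(2+45, 10+40, 18+10, 45+2, 36+0) = 50
r[11] = max(2+50, 10+45, 18+12, 45+10, 36+2) = 55
r[12] = max(2+55, 10+50, 18+20, 45+12, 36+10) = 60
r[13] = max(2+60, 10+55, 18+22, 45+20, 36+12) = 65
r[14] = max(2+65, 10+60, 18+30, 45+22, 36+20) = 70
One optimal cutting: 2 + 2 + 2 + 2 + 2 + 2 + 2 → $70.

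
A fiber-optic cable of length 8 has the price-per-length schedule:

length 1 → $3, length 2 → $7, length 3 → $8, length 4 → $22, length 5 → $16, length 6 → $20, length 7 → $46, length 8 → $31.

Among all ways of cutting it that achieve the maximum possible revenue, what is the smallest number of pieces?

2

Let r[k] be the best obtainable value from length k. For each k, try every first piece i and keep the best of price[i] + r[k−i].
r[1] = 3
r[2] = max(3+3, 7+0) = 7
r[3] = max(3+7, 7+3, 8+0) = 10
r[4] = max(3+10, 7+7, 8+3, 22+0) = 22
r[5] = max(3+22, 7+10, 8+7, 22+3, 16+0) = 25
r[6] = max(3+25, 7+22, 8+10, 22+7, 16+3, 20+0) = 29
r[7] = max(3+29, 7+25, 8+22, …, 20+3, 46+0) = 46
r[8] = max(3+46, 7+29, 8+25, …, 46+3, 31+0) = 49
Maximum revenue is $49.
Now minimize piece count subject to staying optimal: for each k, pieces[k] = 1 + min over i with p[i]+r[k−i]=r[k] of pieces[k−i].
pieces[5] = 2
pieces[6] = 2
pieces[7] = 1
pieces[8] = 2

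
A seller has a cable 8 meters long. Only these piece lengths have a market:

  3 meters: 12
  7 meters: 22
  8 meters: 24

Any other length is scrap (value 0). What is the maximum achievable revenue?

24

Build r[k] bottom-up: r[k] = max over allowed piece i of (p[i] + r[k−i]).
r[1] = 0
r[2] = 0
r[3] = 12
r[4] = 12
r[5] = 12
r[6] = 24  (first piece 3, then r[3]=12)
r[7] = max(12+12, 22+0) = 24
r[8] = max(12+12, 22+0, 24+0) = 24
One optimal cutting: pieces 3 + 3 with 2 meters of scrap → 24.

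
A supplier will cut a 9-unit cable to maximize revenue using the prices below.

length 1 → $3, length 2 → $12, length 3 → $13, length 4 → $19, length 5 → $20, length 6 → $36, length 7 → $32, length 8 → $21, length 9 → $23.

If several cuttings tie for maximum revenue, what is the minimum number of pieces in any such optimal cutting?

Let r[k] be the best obtainable value from length k. For each k, try every first piece i and keep the best of price[i] + r[k−i].
r[1] = 3
r[2] = 12
r[3] = 15  (first piece 1, then r[2]=12)
r[4] = 24  (first piece 2, then r[2]=12)
r[5] = 27  (first piece 1, then r[4]=24)
r[6] = 36  (first piece 2, then r[4]=24)
r[7] = 39  (first piece 1, then r[6]=36)
r[8] = 48  (first piece 2, then r[6]=36)
r[9] = 51  (first piece 1, then r[8]=48)
Maximum revenue is $51.
Now minimize piece count subject to staying optimal: for each k, pieces[k] = 1 + min over i with p[i]+r[k−i]=r[k] of pieces[k−i].
pieces[6] = 1
pieces[7] = 2
pieces[8] = 2
pieces[9] = 3

3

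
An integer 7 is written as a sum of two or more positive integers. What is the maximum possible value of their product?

12

Define prod[k] = max over 1≤i<k of i · max(k−i, prod[k−i]); the inner max lets the remainder stay uncut if that's better.
prod[2] = 1·max(1,0) = 1·1 = 1
prod[3] = 1·max(2,1) = 1·2 = 2
prod[4] = 2·max(2,1) = 2·2 = 4
prod[5] = 2·max(3,2) = 2·3 = 6
prod[6] = 3·max(3,2) = 3·3 = 9
prod[7] = 2·max(5,6) = 2·6 = 12
One optimal split: 3 + 2 + 2; product 3·2·2 = 12.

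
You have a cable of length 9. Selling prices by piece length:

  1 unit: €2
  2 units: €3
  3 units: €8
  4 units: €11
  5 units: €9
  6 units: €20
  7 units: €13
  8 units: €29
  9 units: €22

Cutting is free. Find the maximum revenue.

31

Build v[k] bottom-up: v[k] = max over allowed piece i of (p[i] + v[k−i]).
v[1] = 2
v[2] = 4  (first piece 1, then v[1]=2)
v[3] = 8
v[4] = 11
v[5] = 13  (first piece 1, then v[4]=11)
v[6] = 20
v[7] = 22  (first piece 1, then v[6]=20)
v[8] = 29
v[9] = 31  (first piece 1, then v[8]=29)
One optimal cutting: 8 + 1 → €29 + €2 = €31.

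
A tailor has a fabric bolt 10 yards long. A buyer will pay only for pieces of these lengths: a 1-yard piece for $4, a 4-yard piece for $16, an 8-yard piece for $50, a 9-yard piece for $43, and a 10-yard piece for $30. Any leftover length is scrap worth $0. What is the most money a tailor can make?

58

Let best[k] be the best obtainable value from length k. For each k, try every first piece i and keep the best of price[i] + best[k−i].
best[1] = 4
best[2] = 8  (first piece 1, then best[1]=4)
best[3] = 12  (first piece 1, then best[2]=8)
best[4] = max(4+12, 16+0) = 16
best[5] = max(4+16, 16+4) = 20
best[6] = max(4+20, 16+8) = 24
best[7] = max(4+24, 16+12) = 28
best[8] = max(4+28, 16+16, 50+0) = 50
best[9] = max(4+50, 16+20, 50+4, 43+0) = 54
best[10] = max(4+54, 16+24, 50+8, 43+4, 30+0) = 58
One optimal cutting: 8 + 1 + 1 → $58.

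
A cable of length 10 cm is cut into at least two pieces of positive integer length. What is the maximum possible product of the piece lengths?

Define m[k] = max over 1≤i<k of i · max(k−i, m[k−i]); the inner max lets the remainder stay uncut if that's better.
m[2] = 1×max(1,0) = 1×1 = 1
m[3] = 1×max(2,1) = 1×2 = 2
m[4] = 2×max(2,1) = 2×2 = 4
m[5] = 2×max(3,2) = 2×3 = 6
m[6] = 3×max(3,2) = 3×3 = 9
m[7] = 2×max(5,6) = 2×6 = 12
m[8] = 2×max(6,9) = 2×9 = 18
m[9] = 3×max(6,9) = 3×9 = 27
m[10] = 2×max(8,18) = 2×18 = 36
One optimal split: 3 + 3 + 2 + 2; product 3×3×2×2 = 36.

36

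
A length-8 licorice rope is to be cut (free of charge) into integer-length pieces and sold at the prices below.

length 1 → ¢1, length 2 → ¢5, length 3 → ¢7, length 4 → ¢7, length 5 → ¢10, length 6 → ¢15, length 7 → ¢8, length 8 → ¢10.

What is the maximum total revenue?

Build r[k] bottom-up: r[k] = max over allowed piece i of (p[i] + r[k−i]).
r[1] = 1
r[2] = max(1+1, 5+0) = 5
r[3] = max(1+5, 5+1, 7+0) = 7
r[4] = max(1+7, 5+5, 7+1, 7+0) = 10
r[5] = max(1+10, 5+7, 7+5, 7+1, 10+0) = 12
r[6] = max(1+12, 5+10, 7+7, 7+5, 10+1, 15+0) = 15
r[7] = max(1+15, 5+12, 7+10, …, 15+1, 8+0) = 17
r[8] = max(1+17, 5+15, 7+12, …, 8+1, 10+0) = 20
One optimal cutting: 2 + 2 + 2 + 2 → ¢5 + ¢5 + ¢5 + ¢5 = ¢20.

20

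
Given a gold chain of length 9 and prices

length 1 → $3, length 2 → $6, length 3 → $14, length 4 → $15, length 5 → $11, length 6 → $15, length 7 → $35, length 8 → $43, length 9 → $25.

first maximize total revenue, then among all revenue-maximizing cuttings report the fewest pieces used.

Consider every possible first cut. r[k] is the best of p[i]+r[k−i] over all sellable i≤k.
r[1] = 3
r[2] = max(3+3, 6+0) = 6
r[3] = max(3+6, 6+3, 14+0) = 14
r[4] = max(3+14, 6+6, 14+3, 15+0) = 17
r[5] = max(3+17, 6+14, 14+6, 15+3, 11+0) = 20
r[6] = max(3+20, 6+17, 14+14, 15+6, 11+3, 15+0) = 28
r[7] = max(3+28, 6+20, 14+17, …, 15+3, 35+0) = 35
r[8] = max(3+35, 6+28, 14+20, …, 35+3, 43+0) = 43
r[9] = max(3+43, 6+35, 14+28, …, 43+3, 25+0) = 46
Maximum revenue is $46.
Now minimize piece count subject to staying optimal: for each k, pieces[k] = 1 + min over i with p[i]+r[k−i]=r[k] of pieces[k−i].
pieces[6] = 2
pieces[7] = 1
pieces[8] = 1
pieces[9] = 2

2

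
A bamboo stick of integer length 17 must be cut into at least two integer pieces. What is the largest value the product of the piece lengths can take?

Let P[k] be the best product for length k (with at least one cut). For each first piece i, the rest contributes max(k−i, P[k−i]).
Small cases: P[2]=1, P[3]=2, P[4]=4, P[5]=6, P[6]=9, P[7]=12, P[8]=18, P[9]=27, P[10]=36, P[11]=54, P[12]=81.
P[13] = max(1·81, 2·54, 3·36, …, 11·2, 12·1) = 108
P[14] = max(1·108, 2·81, 3·54, …, 12·2, 13·1) = 162
P[15] = max(1·162, 2·108, 3·81, …, 13·2, 14·1) = 243
P[16] = max(1·243, 2·162, 3·108, …, 14·2, 15·1) = 324
P[17] = max(1·324, 2·243, 3·162, …, 15·2, 16·1) = 486
One optimal split: 3 + 3 + 3 + 3 + 3 + 2; product 3·3·3·3·3·2 = 486.

486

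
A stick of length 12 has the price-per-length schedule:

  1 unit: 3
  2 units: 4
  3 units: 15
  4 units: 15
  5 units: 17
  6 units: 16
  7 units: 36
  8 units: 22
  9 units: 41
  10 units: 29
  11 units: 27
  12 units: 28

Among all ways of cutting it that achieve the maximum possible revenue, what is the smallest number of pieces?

Build r[k] bottom-up: r[k] = max over allowed piece i of (p[i] + r[k−i]).
r[1] = 3
r[2] = 6  (first piece 1, then r[1]=3)
r[3] = 15
r[4] = 18  (first piece 1, then r[3]=15)
r[5] = 21  (first piece 1, then r[4]=18)
r[6] = 30  (first piece 3, then r[3]=15)
r[7] = 36
r[8] = 39  (first piece 1, then r[7]=36)
r[9] = 45  (first piece 3, then r[6]=30)
r[10] = 51  (first piece 3, then r[7]=36)
r[11] = 54  (first piece 1, then r[10]=51)
r[12] = 60  (first piece 3, then r[9]=45)
Maximum revenue is 60.
Now minimize piece count subject to staying optimal: for each k, pieces[k] = 1 + min over i with p[i]+r[k−i]=r[k] of pieces[k−i].
pieces[9] = 3
pieces[10] = 2
pieces[11] = 3
pieces[12] = 4

4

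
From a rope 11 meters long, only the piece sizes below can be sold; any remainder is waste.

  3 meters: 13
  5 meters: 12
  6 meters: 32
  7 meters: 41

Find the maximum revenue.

Consider every possible first cut. f[k] is the best of p[i]+f[k−i] over all sellable i≤k.
f[1] = 0
f[2] = 0
f[3] = 13
f[4] = 13
f[5] = max(13+0, 12+0) = 13
f[6] = max(13+13, 12+0, 32+0) = 32
f[7] = max(13+13, 12+0, 32+0, 41+0) = 41
f[8] = max(13+13, 12+13, 32+0, 41+0) = 41
f[9] = max(13+32, 12+13, 32+13, 41+0) = 45
f[10] = max(13+41, 12+13, 32+13, 41+13) = 54
f[11] = max(13+41, 12+32, 32+13, 41+13) = 54
One optimal cutting: pieces 7 + 3 with 1 meter of scrap → 54.

54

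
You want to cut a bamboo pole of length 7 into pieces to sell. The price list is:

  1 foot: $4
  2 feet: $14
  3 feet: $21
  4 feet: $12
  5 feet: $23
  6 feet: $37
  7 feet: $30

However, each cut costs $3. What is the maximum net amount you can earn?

Build r[k] bottom-up: r[k] = max over allowed piece i of (p[i] + r[k−i]) − 3 per cut.
r[1] = 4
r[2] = max(4+4-3, 14+0) = 14
r[3] = max(4+14-3, 14+4-3, 21+0) = 21
r[4] = max(4+21-3, 14+14-3, 21+4-3, 12+0) = 25
r[5] = max(4+25-3, 14+21-3, 21+14-3, 12+4-3, 23+0) = 32
r[6] = max(4+32-3, 14+25-3, 21+21-3, 12+14-3, 23+4-3, 37+0) = 39
r[7] = max(4+39-3, 14+32-3, 21+25-3, …, 37+4-3, 30+0) = 43
One optimal plan: pieces 3 + 2 + 2 (2 cuts) → $49 − $6 = $43.

43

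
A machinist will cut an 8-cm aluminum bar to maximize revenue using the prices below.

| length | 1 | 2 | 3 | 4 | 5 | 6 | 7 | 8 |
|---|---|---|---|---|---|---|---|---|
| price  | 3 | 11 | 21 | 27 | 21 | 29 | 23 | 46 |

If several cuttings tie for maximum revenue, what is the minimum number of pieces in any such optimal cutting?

Build r[k] bottom-up: r[k] = max over allowed piece i of (p[i] + r[k−i]).
r[1] = 3
r[2] = 11
r[3] = 21
r[4] = 27
r[5] = 32  (first piece 2, then r[3]=21)
r[6] = 42  (first piece 3, then r[3]=21)
r[7] = 48  (first piece 3, then r[4]=27)
r[8] = 54  (first piece 4, then r[4]=27)
Maximum revenue is $54.
Now minimize piece count subject to staying optimal: for each k, pieces[k] = 1 + min over i with p[i]+r[k−i]=r[k] of pieces[k−i].
pieces[5] = 2
pieces[6] = 2
pieces[7] = 2
pieces[8] = 2

2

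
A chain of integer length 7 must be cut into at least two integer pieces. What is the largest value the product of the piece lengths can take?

Fill prod[k] for k=2..7: at each k try every first piece i and multiply by the better of (k−i) uncut or prod[k−i].
prod[2] = 1*max(1,0) = 1*1 = 1
prod[3] = max(1*2, 2*1) = 2
prod[4] = max(1*3, 2*2, 3*1) = 4
prod[5] = max(1*4, 2*3, 3*2, 4*1) = 6
prod[6] = max(1*6, 2*4, 3*3, 4*2, 5*1) = 9
prod[7] = max(1*9, 2*6, 3*4, 4*3, 5*2, 6*1) = 12
One optimal split: 3 + 2 + 2; product 3*2*2 = 12.

12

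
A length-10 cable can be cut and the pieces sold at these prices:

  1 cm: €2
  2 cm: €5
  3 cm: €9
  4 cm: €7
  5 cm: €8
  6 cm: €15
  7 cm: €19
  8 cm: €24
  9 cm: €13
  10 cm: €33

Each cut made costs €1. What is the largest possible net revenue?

Consider every possible first cut. v[k] is the best of p[i]+v[k−i] over all sellable i≤k, charging 1 whenever i<k.
v[1] = 2
v[2] = 5
v[3] = 9
v[4] = 10  (first piece 1, then v[3]=9)
v[5] = 13  (first piece 2, then v[3]=9)
v[6] = 17  (first piece 3, then v[3]=9)
v[7] = 19
v[8] = 24
v[9] = 25  (first piece 1, then v[8]=24)
v[10] = 33
Best is to make no cuts and sell whole for €33.

33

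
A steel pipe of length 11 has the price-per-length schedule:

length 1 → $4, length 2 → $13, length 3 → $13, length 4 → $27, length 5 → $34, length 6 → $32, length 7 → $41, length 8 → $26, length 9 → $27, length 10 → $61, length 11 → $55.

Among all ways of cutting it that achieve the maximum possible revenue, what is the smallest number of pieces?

Build r[k] bottom-up: r[k] = max over allowed piece i of (p[i] + r[k−i]).
r[1] = 4
r[2] = max(4+4, 13+0) = 13
r[3] = max(4+13, 13+4, 13+0) = 17
r[4] = max(4+17, 13+13, 13+4, 27+0) = 27
r[5] = max(4+27, 13+17, 13+13, 27+4, 34+0) = 34
r[6] = max(4+34, 13+27, 13+17, 27+13, 34+4, 32+0) = 40
r[7] = max(4+40, 13+34, 13+27, …, 32+4, 41+0) = 47
r[8] = max(4+47, 13+40, 13+34, …, 41+4, 26+0) = 54
r[9] = max(4+54, 13+47, 13+40, …, 26+4, 27+0) = 61
r[10] = max(4+61, 13+54, 13+47, …, 27+4, 61+0) = 68
r[11] = max(4+68, 13+61, 13+54, …, 61+4, 55+0) = 74
Maximum revenue is $74.
Now minimize piece count subject to staying optimal: for each k, pieces[k] = 1 + min over i with p[i]+r[k−i]=r[k] of pieces[k−i].
pieces[8] = 2
pieces[9] = 2
pieces[10] = 2
pieces[11] = 3

3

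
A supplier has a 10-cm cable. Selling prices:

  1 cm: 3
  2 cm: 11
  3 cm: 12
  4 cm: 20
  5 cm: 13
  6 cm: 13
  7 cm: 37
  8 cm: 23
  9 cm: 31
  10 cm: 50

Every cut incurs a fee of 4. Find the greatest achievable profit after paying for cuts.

50

Consider every possible first cut. v[k] is the best of p[i]+v[k−i] over all sellable i≤k, charging 4 whenever i<k.
v[1] = 3
v[2] = 11
v[3] = 12
v[4] = 20
v[5] = 19  (first piece 1, then v[4]=20)
v[6] = 27  (first piece 2, then v[4]=20)
v[7] = 37
v[8] = 36  (first piece 1, then v[7]=37)
v[9] = 44  (first piece 2, then v[7]=37)
v[10] = 50
Best is to make no cuts and sell whole for 50.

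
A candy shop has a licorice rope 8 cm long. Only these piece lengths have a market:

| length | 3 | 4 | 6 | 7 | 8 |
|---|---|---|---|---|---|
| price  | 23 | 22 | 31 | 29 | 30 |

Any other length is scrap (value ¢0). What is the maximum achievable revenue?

46

Let f[k] be the best obtainable value from length k. For each k, try every first piece i and keep the best of price[i] + f[k−i].
f[1] = 0
f[2] = 0
f[3] = 23
f[4] = 23
f[5] = 23
f[6] = 46  (first piece 3, then f[3]=23)
f[7] = 46
f[8] = 46
One optimal cutting: pieces 3 + 3 with 2 cm of scrap → ¢46.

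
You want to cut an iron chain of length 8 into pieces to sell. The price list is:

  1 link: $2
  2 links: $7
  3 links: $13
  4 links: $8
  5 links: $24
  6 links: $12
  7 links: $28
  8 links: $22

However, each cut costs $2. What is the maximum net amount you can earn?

35

Build r[k] bottom-up: r[k] = max over allowed piece i of (p[i] + r[k−i]) − 2 per cut.
r[1] = 2
r[2] = max(2+2-2, 7+0) = 7
r[3] = max(2+7-2, 7+2-2, 13+0) = 13
r[4] = max(2+13-2, 7+7-2, 13+2-2, 8+0) = 13
r[5] = max(2+13-2, 7+13-2, 13+7-2, 8+2-2, 24+0) = 24
r[6] = max(2+24-2, 7+13-2, 13+13-2, 8+7-2, 24+2-2, 12+0) = 24
r[7] = max(2+24-2, 7+24-2, 13+13-2, …, 12+2-2, 28+0) = 29
r[8] = max(2+29-2, 7+24-2, 13+24-2, …, 28+2-2, 22+0) = 35
One optimal plan: pieces 5 + 3 (1 cut) → $37 − $2 = $35.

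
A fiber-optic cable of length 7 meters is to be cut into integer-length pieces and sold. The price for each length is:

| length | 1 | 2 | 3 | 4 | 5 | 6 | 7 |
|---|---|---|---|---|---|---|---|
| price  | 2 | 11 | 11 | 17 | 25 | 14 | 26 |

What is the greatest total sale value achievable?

36

Let best[k] be the best obtainable value from length k. For each k, try every first piece i and keep the best of price[i] + best[k−i].
best[1] = 2
best[2] = 11
best[3] = 13  (first piece 1, then best[2]=11)
best[4] = 22  (first piece 2, then best[2]=11)
best[5] = 25
best[6] = 33  (first piece 2, then best[4]=22)
best[7] = 36  (first piece 2, then best[5]=25)
One optimal cutting: 5 + 2 → $25 + $11 = $36.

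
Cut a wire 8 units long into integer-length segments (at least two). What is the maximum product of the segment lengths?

18

Fill g[k] for k=2..8: at each k try every first piece i and multiply by the better of (k−i) uncut or g[k−i].
Small cases: g[2]=1, g[3]=2.
g[4] = max(1·3, 2·2, 3·1) = 4
g[5] = max(1·4, 2·3, 3·2, 4·1) = 6
g[6] = max(1·6, 2·4, 3·3, 4·2, 5·1) = 9
g[7] = max(1·9, 2·6, 3·4, 4·3, 5·2, 6·1) = 12
g[8] = max(1·12, 2·9, 3·6, …, 6·2, 7·1) = 18
One optimal split: 3 + 3 + 2; product 3·3·2 = 18.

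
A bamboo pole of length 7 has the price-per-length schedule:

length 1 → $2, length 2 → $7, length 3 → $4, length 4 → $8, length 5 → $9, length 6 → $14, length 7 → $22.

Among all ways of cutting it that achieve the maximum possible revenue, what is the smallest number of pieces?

Build r[k] bottom-up: r[k] = max over allowed piece i of (p[i] + r[k−i]).
r[1] = 2
r[2] = 7
r[3] = 9  (first piece 1, then r[2]=7)
r[4] = 14  (first piece 2, then r[2]=7)
r[5] = 16  (first piece 1, then r[4]=14)
r[6] = 21  (first piece 2, then r[4]=14)
r[7] = 23  (first piece 1, then r[6]=21)
Maximum revenue is $23.
Now minimize piece count subject to staying optimal: for each k, pieces[k] = 1 + min over i with p[i]+r[k−i]=r[k] of pieces[k−i].
pieces[4] = 2
pieces[5] = 3
pieces[6] = 3
pieces[7] = 4

4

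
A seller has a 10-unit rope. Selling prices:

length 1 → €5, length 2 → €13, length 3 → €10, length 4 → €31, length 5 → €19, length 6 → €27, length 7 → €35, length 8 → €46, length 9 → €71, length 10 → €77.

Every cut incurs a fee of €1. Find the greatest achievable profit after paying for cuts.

77

Consider every possible first cut. v[k] is the best of p[i]+v[k−i] over all sellable i≤k, charging 1 whenever i<k.
v[1] = 5
v[2] = max(5+5-1, 13+0) = 13
v[3] = max(5+13-1, 13+5-1, 10+0) = 17
v[4] = max(5+17-1, 13+13-1, 10+5-1, 31+0) = 31
v[5] = max(5+31-1, 13+17-1, 10+13-1, 31+5-1, 19+0) = 35
v[6] = max(5+35-1, 13+31-1, 10+17-1, 31+13-1, 19+5-1, 27+0) = 43
v[7] = max(5+43-1, 13+35-1, 10+31-1, …, 27+5-1, 35+0) = 47
v[8] = max(5+47-1, 13+43-1, 10+35-1, …, 35+5-1, 46+0) = 61
v[9] = max(5+61-1, 13+47-1, 10+43-1, …, 46+5-1, 71+0) = 71
v[10] = max(5+71-1, 13+61-1, 10+47-1, …, 71+5-1, 77+0) = 77
Best is to make no cuts and sell whole for €77.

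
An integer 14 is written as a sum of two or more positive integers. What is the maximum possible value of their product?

Fill m[k] for k=2..14: at each k try every first piece i and multiply by the better of (k−i) uncut or m[k−i].
m[2] = 1*max(1,0) = 1*1 = 1
m[3] = 1*max(2,1) = 1*2 = 2
m[4] = 2*max(2,1) = 2*2 = 4
m[5] = 2*max(3,2) = 2*3 = 6
m[6] = 3*max(3,2) = 3*3 = 9
m[7] = 2*max(5,6) = 2*6 = 12
m[8] = 2*max(6,9) = 2*9 = 18
m[9] = 3*max(6,9) = 3*9 = 27
m[10] = 2*max(8,18) = 2*18 = 36
m[11] = 2*max(9,27) = 2*27 = 54
m[12] = 3*max(9,27) = 3*27 = 81
m[13] = 2*max(11,54) = 2*54 = 108
m[14] = 2*max(12,81) = 2*81 = 162
One optimal split: 3 + 3 + 3 + 3 + 2; product 3*3*3*3*2 = 162.

162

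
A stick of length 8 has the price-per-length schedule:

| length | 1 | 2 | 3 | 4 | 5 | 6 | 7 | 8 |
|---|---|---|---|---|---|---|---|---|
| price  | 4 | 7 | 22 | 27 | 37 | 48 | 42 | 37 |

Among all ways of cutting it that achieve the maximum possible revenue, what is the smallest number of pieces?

Let r[k] be the best obtainable value from length k. For each k, try every first piece i and keep the best of price[i] + r[k−i].
r[1] = 4
r[2] = 8  (first piece 1, then r[1]=4)
r[3] = 22
r[4] = 27
r[5] = 37
r[6] = 48
r[7] = 52  (first piece 1, then r[6]=48)
r[8] = 59  (first piece 3, then r[5]=37)
Maximum revenue is $59.
Now minimize piece count subject to staying optimal: for each k, pieces[k] = 1 + min over i with p[i]+r[k−i]=r[k] of pieces[k−i].
pieces[5] = 1
pieces[6] = 1
pieces[7] = 2
pieces[8] = 2

2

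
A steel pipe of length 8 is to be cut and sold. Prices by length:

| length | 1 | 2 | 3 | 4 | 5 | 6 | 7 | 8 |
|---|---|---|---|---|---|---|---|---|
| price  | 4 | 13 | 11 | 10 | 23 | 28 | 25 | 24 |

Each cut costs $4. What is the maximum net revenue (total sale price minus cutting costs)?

Consider every possible first cut. v[k] is the best of p[i]+v[k−i] over all sellable i≤k, charging 4 whenever i<k.
v[1] = 4
v[2] = max(4+4-4, 13+0) = 13
v[3] = max(4+13-4, 13+4-4, 11+0) = 13
v[4] = max(4+13-4, 13+13-4, 11+4-4, 10+0) = 22
v[5] = max(4+22-4, 13+13-4, 11+13-4, 10+4-4, 23+0) = 23
v[6] = max(4+23-4, 13+22-4, 11+13-4, 10+13-4, 23+4-4, 28+0) = 31
v[7] = max(4+31-4, 13+23-4, 11+22-4, …, 28+4-4, 25+0) = 32
v[8] = max(4+32-4, 13+31-4, 11+23-4, …, 25+4-4, 24+0) = 40
One optimal plan: pieces 2 + 2 + 2 + 2 (3 cuts) → $52 − $12 = $40.

40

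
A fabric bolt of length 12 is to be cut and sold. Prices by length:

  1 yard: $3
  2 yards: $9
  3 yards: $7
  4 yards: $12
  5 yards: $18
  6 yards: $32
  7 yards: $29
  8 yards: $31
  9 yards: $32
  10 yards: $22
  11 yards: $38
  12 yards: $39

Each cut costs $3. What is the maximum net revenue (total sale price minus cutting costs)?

Consider every possible first cut. v[k] is the best of p[i]+v[k−i] over all sellable i≤k, charging 3 whenever i<k.
v[1] = 3
v[2] = 9
v[3] = 9  (first piece 1, then v[2]=9)
v[4] = 15  (first piece 2, then v[2]=9)
v[5] = 18
v[6] = 32
v[7] = 32  (first piece 1, then v[6]=32)
v[8] = 38  (first piece 2, then v[6]=32)
v[9] = 38  (first piece 1, then v[8]=38)
v[10] = 44  (first piece 2, then v[8]=38)
v[11] = 47  (first piece 5, then v[6]=32)
v[12] = 61  (first piece 6, then v[6]=32)
One optimal plan: pieces 6 + 6 (1 cut) → $64 − $3 = $61.

61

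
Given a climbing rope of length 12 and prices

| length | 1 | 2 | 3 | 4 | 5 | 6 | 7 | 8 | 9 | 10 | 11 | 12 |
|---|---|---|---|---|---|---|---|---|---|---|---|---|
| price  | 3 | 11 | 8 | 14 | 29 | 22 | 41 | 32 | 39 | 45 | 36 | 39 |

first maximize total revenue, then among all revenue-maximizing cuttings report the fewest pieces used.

Let r[k] be the best obtainable value from length k. For each k, try every first piece i and keep the best of price[i] + r[k−i].
r[1] = 3
r[2] = max(3+3, 11+0) = 11
r[3] = max(3+11, 11+3, 8+0) = 14
r[4] = max(3+14, 11+11, 8+3, 14+0) = 22
r[5] = max(3+22, 11+14, 8+11, 14+3, 29+0) = 29
r[6] = max(3+29, 11+22, 8+14, 14+11, 29+3, 22+0) = 33
r[7] = max(3+33, 11+29, 8+22, …, 22+3, 41+0) = 41
r[8] = max(3+41, 11+33, 8+29, …, 41+3, 32+0) = 44
r[9] = max(3+44, 11+41, 8+33, …, 32+3, 39+0) = 52
r[10] = max(3+52, 11+44, 8+41, …, 39+3, 45+0) = 58
r[11] = max(3+58, 11+52, 8+44, …, 45+3, 36+0) = 63
r[12] = max(3+63, 11+58, 8+52, …, 36+3, 39+0) = 70
Maximum revenue is €70.
Now minimize piece count subject to staying optimal: for each k, pieces[k] = 1 + min over i with p[i]+r[k−i]=r[k] of pieces[k−i].
pieces[9] = 2
pieces[10] = 2
pieces[11] = 3
pieces[12] = 2

2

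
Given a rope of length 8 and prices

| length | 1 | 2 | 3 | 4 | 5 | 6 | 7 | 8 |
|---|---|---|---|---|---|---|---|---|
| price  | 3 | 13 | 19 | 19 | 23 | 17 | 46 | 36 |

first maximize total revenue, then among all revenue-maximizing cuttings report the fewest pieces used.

Let r[k] be the best obtainable value from length k. For each k, try every first piece i and keep the best of price[i] + r[k−i].
r[1] = 3
r[2] = 13
r[3] = 19
r[4] = 26  (first piece 2, then r[2]=13)
r[5] = 32  (first piece 2, then r[3]=19)
r[6] = 39  (first piece 2, then r[4]=26)
r[7] = 46
r[8] = 52  (first piece 2, then r[6]=39)
Maximum revenue is 52.
Now minimize piece count subject to staying optimal: for each k, pieces[k] = 1 + min over i with p[i]+r[k−i]=r[k] of pieces[k−i].
pieces[5] = 2
pieces[6] = 3
pieces[7] = 1
pieces[8] = 4

4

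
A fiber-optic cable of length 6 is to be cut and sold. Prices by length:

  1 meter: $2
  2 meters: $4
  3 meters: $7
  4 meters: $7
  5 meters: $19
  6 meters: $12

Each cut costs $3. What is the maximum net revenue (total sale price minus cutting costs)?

Let net[k] be the best obtainable value from length k. For each k, try every first piece i and keep the best of price[i] + net[k−i] minus the 3 cut fee when i<k.
net[1] = 2
net[2] = 4
net[3] = 7
net[4] = 7
net[5] = 19
net[6] = 18  (first piece 1, then net[5]=19)
One optimal plan: pieces 5 + 1 (1 cut) → $21 − $3 = $18.

18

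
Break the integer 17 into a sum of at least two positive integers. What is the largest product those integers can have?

486

Define prod[k] = max over 1≤i<k of i · max(k−i, prod[k−i]); the inner max lets the remainder stay uncut if that's better.
Small cases: prod[2]=1, prod[3]=2, prod[4]=4, prod[5]=6, prod[6]=9, prod[7]=12, prod[8]=18, prod[9]=27, prod[10]=36.
prod[11] = 2×max(9,27) = 2×27 = 54
prod[12] = 3×max(9,27) = 3×27 = 81
prod[13] = 2×max(11,54) = 2×54 = 108
prod[14] = 2×max(12,81) = 2×81 = 162
prod[15] = 3×max(12,81) = 3×81 = 243
prod[16] = 2×max(14,162) = 2×162 = 324
prod[17] = 2×max(15,243) = 2×243 = 486
One optimal split: 3 + 3 + 3 + 3 + 3 + 2; product 3×3×3×3×3×2 = 486.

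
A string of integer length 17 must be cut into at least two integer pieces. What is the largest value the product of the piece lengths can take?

Let g[k] be the best product for length k (with at least one cut). For each first piece i, the rest contributes max(k−i, g[k−i]).
Small cases: g[2]=1, g[3]=2, g[4]=4, g[5]=6, g[6]=9, g[7]=12, g[8]=18, g[9]=27, g[10]=36.
g[11] = 2×max(9,27) = 2×27 = 54
g[12] = 3×max(9,27) = 3×27 = 81
g[13] = 2×max(11,54) = 2×54 = 108
g[14] = 2×max(12,81) = 2×81 = 162
g[15] = 3×max(12,81) = 3×81 = 243
g[16] = 2×max(14,162) = 2×162 = 324
g[17] = 2×max(15,243) = 2×243 = 486
One optimal split: 3 + 3 + 3 + 3 + 3 + 2; product 3×3×3×3×3×2 = 486.

486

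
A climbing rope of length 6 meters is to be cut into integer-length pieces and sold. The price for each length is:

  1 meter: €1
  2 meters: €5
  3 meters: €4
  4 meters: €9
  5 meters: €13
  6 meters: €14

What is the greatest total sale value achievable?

Build best[k] bottom-up: best[k] = max over allowed piece i of (p[i] + best[k−i]).
best[1] = 1
best[2] = 5
best[3] = 6  (first piece 1, then best[2]=5)
best[4] = 10  (first piece 2, then best[2]=5)
best[5] = 13
best[6] = 15  (first piece 2, then best[4]=10)
One optimal cutting: 2 + 2 + 2 → €5 + €5 + €5 = €15.

15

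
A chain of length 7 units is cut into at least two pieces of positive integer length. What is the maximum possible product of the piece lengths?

12

Define prod[k] = max over 1≤i<k of i · max(k−i, prod[k−i]); the inner max lets the remainder stay uncut if that's better.
prod[2] = 1*max(1,0) = 1*1 = 1
prod[3] = max(1*2, 2*1) = 2
prod[4] = max(1*3, 2*2, 3*1) = 4
prod[5] = max(1*4, 2*3, 3*2, 4*1) = 6
prod[6] = max(1*6, 2*4, 3*3, 4*2, 5*1) = 9
prod[7] = max(1*9, 2*6, 3*4, 4*3, 5*2, 6*1) = 12
One optimal split: 3 + 2 + 2; product 3*2*2 = 12.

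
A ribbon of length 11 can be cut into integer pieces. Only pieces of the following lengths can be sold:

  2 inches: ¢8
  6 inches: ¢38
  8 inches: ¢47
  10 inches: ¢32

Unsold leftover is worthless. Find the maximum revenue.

Let f[k] be the best obtainable value from length k. For each k, try every first piece i and keep the best of price[i] + f[k−i].
f[1] = 0
f[2] = 8
f[3] = 8
f[4] = 16  (first piece 2, then f[2]=8)
f[5] = 16
f[6] = 38
f[7] = 38
f[8] = 47
f[9] = 47
f[10] = 55  (first piece 2, then f[8]=47)
f[11] = 55
One optimal cutting: pieces 8 + 2 with 1 inch of scrap → ¢55.

55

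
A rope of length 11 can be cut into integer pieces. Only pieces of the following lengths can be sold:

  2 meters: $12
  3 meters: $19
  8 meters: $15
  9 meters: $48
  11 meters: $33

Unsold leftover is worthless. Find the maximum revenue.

Consider every possible first cut. r[k] is the best of p[i]+r[k−i] over all sellable i≤k.
r[1] = 0
r[2] = 12
r[3] = 19
r[4] = 24  (first piece 2, then r[2]=12)
r[5] = 31  (first piece 2, then r[3]=19)
r[6] = 38  (first piece 3, then r[3]=19)
r[7] = 43  (first piece 2, then r[5]=31)
r[8] = 50  (first piece 2, then r[6]=38)
r[9] = 57  (first piece 3, then r[6]=38)
r[10] = 62  (first piece 2, then r[8]=50)
r[11] = 69  (first piece 2, then r[9]=57)
One optimal cutting: 3 + 3 + 3 + 2 → $69.

69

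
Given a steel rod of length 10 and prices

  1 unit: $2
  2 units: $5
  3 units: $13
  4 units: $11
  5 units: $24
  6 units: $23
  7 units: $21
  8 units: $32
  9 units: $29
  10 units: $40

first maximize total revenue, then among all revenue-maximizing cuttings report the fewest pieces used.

2

Build r[k] bottom-up: r[k] = max over allowed piece i of (p[i] + r[k−i]).
r[1] = 2
r[2] = max(2+2, 5+0) = 5
r[3] = max(2+5, 5+2, 13+0) = 13
r[4] = max(2+13, 5+5, 13+2, 11+0) = 15
r[5] = max(2+15, 5+13, 13+5, 11+2, 24+0) = 24
r[6] = max(2+24, 5+15, 13+13, 11+5, 24+2, 23+0) = 26
r[7] = max(2+26, 5+24, 13+15, …, 23+2, 21+0) = 29
r[8] = max(2+29, 5+26, 13+24, …, 21+2, 32+0) = 37
r[9] = max(2+37, 5+29, 13+26, …, 32+2, 29+0) = 39
r[10] = max(2+39, 5+37, 13+29, …, 29+2, 40+0) = 48
Maximum revenue is $48.
Now minimize piece count subject to staying optimal: for each k, pieces[k] = 1 + min over i with p[i]+r[k−i]=r[k] of pieces[k−i].
pieces[7] = 2
pieces[8] = 2
pieces[9] = 3
pieces[10] = 2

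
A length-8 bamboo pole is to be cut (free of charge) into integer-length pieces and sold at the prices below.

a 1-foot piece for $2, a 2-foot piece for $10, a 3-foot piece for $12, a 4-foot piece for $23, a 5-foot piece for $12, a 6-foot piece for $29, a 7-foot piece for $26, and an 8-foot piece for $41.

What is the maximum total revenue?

46

Let best[k] be the best obtainable value from length k. For each k, try every first piece i and keep the best of price[i] + best[k−i].
best[1] = 2
best[2] = 10
best[3] = 12  (first piece 1, then best[2]=10)
best[4] = 23
best[5] = 25  (first piece 1, then best[4]=23)
best[6] = 33  (first piece 2, then best[4]=23)
best[7] = 35  (first piece 1, then best[6]=33)
best[8] = 46  (first piece 4, then best[4]=23)
One optimal cutting: 4 + 4 → $23 + $23 = $46.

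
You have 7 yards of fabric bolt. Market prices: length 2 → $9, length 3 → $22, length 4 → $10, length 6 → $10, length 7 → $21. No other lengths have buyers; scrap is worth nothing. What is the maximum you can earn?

44

Consider every possible first cut. r[k] is the best of p[i]+r[k−i] over all sellable i≤k.
r[1] = 0
r[2] = 9
r[3] = max(9+0, 22+0) = 22
r[4] = max(9+9, 22+0, 10+0) = 22
r[5] = max(9+22, 22+9, 10+0) = 31
r[6] = max(9+22, 22+22, 10+9, 10+0) = 44
r[7] = max(9+31, 22+22, 10+22, 10+0, 21+0) = 44
One optimal cutting: pieces 3 + 3 with 1 yard of scrap → $44.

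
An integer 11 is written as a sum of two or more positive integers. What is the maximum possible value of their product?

54

Define prod[k] = max over 1≤i<k of i · max(k−i, prod[k−i]); the inner max lets the remainder stay uncut if that's better.
prod[2] = 1*max(1,0) = 1*1 = 1
prod[3] = 1*max(2,1) = 1*2 = 2
prod[4] = 2*max(2,1) = 2*2 = 4
prod[5] = 2*max(3,2) = 2*3 = 6
prod[6] = 3*max(3,2) = 3*3 = 9
prod[7] = 2*max(5,6) = 2*6 = 12
prod[8] = 2*max(6,9) = 2*9 = 18
prod[9] = 3*max(6,9) = 3*9 = 27
prod[10] = 2*max(8,18) = 2*18 = 36
prod[11] = 2*max(9,27) = 2*27 = 54
One optimal split: 3 + 3 + 3 + 2; product 3*3*3*2 = 54.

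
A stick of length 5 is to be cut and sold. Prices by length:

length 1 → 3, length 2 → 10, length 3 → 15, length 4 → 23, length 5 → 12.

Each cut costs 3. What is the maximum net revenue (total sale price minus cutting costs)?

Consider every possible first cut. v[k] is the best of p[i]+v[k−i] over all sellable i≤k, charging 3 whenever i<k.
v[1] = 3
v[2] = max(3+3-3, 10+0) = 10
v[3] = max(3+10-3, 10+3-3, 15+0) = 15
v[4] = max(3+15-3, 10+10-3, 15+3-3, 23+0) = 23
v[5] = max(3+23-3, 10+15-3, 15+10-3, 23+3-3, 12+0) = 23
One optimal plan: pieces 4 + 1 (1 cut) → 26 − 3 = 23.

23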